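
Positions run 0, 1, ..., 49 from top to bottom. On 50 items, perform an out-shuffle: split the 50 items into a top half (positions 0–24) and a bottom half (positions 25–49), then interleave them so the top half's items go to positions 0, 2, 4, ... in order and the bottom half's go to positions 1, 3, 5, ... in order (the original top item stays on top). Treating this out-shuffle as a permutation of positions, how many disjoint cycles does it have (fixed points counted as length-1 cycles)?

6

Trace each unvisited position around until it returns:
(0) (1 2 4 8 16 32 ... len 21) (3 6 12 24 48 47 ... len 21) (7 14 28) (21 42 35) (49)
6 cycles in total.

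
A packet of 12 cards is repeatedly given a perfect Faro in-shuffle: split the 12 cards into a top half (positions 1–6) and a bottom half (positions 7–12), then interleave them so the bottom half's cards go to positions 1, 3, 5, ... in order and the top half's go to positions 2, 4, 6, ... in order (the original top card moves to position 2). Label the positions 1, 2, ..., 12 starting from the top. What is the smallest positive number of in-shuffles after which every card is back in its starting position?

The in-shuffle permutes the 12 positions with cycle lengths [12].
Every card is home exactly when every cycle has completed a whole number of laps, i.e. after lcm(12) = 12 in-shuffles.

12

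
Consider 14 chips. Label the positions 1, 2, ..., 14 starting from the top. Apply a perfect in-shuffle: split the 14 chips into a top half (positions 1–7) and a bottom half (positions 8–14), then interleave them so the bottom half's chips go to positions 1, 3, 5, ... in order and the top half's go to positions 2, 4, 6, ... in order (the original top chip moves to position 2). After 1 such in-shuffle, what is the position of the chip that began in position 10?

Track the chip's position through each in-shuffle:
10 → 5

5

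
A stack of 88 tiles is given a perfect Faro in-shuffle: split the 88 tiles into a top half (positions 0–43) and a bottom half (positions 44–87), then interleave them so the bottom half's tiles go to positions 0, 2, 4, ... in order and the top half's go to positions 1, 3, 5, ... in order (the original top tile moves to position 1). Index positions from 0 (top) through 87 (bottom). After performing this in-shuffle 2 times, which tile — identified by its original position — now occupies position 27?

Work backwards from position 27, undoing one in-shuffle at a time:
27 ← 13 ← 6
So the tile now at position 27 started at position 6.

6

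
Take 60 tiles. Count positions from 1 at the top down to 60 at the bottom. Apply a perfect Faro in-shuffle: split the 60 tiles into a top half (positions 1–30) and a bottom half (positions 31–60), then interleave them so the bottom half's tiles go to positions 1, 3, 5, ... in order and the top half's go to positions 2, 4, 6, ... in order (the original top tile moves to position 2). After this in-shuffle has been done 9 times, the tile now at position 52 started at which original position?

Work backwards from position 52, undoing one in-shuffle at a time:
52 ← 26 ← 13 ← 37 ← 49 ← 55 ← 58 ← 29 ← 45 ← 53
So the tile now at position 52 started at position 53.

53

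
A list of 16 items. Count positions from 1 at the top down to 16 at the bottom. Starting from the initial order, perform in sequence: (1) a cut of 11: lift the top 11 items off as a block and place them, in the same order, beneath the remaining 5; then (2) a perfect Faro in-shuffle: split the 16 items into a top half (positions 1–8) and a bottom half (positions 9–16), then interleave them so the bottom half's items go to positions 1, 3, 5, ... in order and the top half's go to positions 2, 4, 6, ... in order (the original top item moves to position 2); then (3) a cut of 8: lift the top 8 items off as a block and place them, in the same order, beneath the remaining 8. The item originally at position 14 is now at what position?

14

Track the item from position 14 forward through each operation:
  after op 1 (cut 11): 14 → 3
  after op 2 (in-shuffle): 3 → 6
  after op 3 (cut 8): 6 → 14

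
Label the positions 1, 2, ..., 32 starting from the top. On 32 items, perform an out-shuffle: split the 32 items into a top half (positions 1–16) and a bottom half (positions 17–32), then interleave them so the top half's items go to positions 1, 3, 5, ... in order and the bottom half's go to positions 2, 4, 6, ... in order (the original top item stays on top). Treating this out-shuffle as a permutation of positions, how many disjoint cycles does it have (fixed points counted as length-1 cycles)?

Trace each unvisited position around until it returns:
(1) (2 3 5 9 17) (4 7 13 25 18) (6 11 21 10 19) (8 15 29 26 20) (12 23 14 27 22) (16 31 30 28 24) (32)
8 cycles in total.

8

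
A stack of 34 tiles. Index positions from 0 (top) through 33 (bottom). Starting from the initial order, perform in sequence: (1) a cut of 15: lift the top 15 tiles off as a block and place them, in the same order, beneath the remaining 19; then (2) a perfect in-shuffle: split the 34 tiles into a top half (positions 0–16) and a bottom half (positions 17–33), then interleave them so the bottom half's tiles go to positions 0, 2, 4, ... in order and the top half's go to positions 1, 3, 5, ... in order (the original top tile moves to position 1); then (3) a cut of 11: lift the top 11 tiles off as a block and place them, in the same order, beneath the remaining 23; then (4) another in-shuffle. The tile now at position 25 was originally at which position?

26

Undo the operations in reverse order, starting from position 25:
  undo op 4 (in-shuffle, from top half): 25 ← 12
  undo op 3 (cut 11): 12 ← 23
  undo op 2 (in-shuffle, from top half): 23 ← 11
  undo op 1 (cut 15): 11 ← 26
So the tile at position 25 came from original position 26.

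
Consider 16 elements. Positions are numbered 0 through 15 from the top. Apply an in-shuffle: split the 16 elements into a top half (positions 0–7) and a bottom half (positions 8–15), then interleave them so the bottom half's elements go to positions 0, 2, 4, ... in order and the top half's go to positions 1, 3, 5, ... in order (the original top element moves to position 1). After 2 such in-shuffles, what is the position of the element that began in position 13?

4

Track the element's position through each in-shuffle:
13 → 10 → 4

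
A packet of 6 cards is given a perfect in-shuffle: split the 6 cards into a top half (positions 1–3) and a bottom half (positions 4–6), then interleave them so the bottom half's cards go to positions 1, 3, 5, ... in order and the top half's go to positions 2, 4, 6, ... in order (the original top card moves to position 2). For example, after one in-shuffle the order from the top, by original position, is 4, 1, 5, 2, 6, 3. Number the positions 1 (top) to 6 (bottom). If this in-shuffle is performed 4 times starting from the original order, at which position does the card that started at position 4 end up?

1

Track the card's position through each in-shuffle:
4 → 1 → 2 → 4 → 1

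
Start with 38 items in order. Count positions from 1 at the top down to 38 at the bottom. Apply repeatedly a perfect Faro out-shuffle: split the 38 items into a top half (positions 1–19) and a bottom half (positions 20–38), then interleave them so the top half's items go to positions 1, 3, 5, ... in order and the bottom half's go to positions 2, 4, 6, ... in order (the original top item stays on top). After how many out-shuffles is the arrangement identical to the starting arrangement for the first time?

The out-shuffle permutes the 38 positions with cycle lengths [1, 1, 36].
Every item is home exactly when every cycle has completed a whole number of laps, i.e. after lcm(1, 36) = 36 out-shuffles.

36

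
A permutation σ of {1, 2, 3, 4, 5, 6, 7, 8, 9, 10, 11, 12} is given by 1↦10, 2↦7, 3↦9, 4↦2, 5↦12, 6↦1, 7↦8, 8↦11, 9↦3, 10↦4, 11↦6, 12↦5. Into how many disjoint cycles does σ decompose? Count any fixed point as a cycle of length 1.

Cycle decomposition: (1 10 4 2 7 8 11 6) (3 9) (5 12).
3 cycles.

3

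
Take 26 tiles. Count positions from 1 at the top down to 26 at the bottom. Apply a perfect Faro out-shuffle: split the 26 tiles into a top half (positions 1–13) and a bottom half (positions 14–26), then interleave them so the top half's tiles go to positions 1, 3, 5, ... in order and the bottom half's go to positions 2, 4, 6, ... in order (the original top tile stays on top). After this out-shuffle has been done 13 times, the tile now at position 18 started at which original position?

Work backwards from position 18, undoing one out-shuffle at a time:
18 ← 22 ← 24 ← 25 ← 13 ← ... ← 2 (13 steps).
So the tile now at position 18 started at position 2.

2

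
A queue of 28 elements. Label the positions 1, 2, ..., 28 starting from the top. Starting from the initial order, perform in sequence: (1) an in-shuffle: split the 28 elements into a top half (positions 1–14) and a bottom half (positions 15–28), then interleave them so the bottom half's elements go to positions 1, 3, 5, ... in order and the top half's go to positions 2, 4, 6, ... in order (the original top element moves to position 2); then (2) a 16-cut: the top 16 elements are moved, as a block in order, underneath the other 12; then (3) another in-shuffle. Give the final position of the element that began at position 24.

Track the element from position 24 forward through each operation:
  after op 1 (in-shuffle): 24 → 19
  after op 2 (cut 16): 19 → 3
  after op 3 (in-shuffle): 3 → 6

6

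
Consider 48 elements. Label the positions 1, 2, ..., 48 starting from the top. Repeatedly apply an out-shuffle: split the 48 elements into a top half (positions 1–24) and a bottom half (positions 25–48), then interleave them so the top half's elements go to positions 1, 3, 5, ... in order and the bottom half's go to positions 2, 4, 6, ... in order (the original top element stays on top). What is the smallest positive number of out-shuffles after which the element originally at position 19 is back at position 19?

Follow position 19 under repeated out-shuffles:
19 → 37 → 26 → 4 → 7 → 13 → 25 → 2 → ... → 19 (length 23)
It first returns after 23 out-shuffles.

23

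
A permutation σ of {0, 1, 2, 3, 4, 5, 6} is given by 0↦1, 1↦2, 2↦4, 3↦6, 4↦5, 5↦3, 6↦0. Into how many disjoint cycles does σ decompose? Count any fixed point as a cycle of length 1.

Cycle decomposition: (0 1 2 4 5 3 6).
1 cycle.

1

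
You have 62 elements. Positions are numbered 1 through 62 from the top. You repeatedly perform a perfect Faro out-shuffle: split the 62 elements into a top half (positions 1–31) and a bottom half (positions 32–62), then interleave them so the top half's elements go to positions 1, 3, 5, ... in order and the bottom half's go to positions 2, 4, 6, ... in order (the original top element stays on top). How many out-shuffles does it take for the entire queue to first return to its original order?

The out-shuffle permutes the 62 positions with cycle lengths [1, 1, 60].
Every element is home exactly when every cycle has completed a whole number of laps, i.e. after lcm(1, 60) = 60 out-shuffles.

60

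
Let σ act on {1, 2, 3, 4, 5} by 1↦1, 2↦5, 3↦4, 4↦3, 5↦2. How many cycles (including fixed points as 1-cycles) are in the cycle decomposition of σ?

3

Cycle decomposition: (1) (2 5) (3 4).
3 cycles.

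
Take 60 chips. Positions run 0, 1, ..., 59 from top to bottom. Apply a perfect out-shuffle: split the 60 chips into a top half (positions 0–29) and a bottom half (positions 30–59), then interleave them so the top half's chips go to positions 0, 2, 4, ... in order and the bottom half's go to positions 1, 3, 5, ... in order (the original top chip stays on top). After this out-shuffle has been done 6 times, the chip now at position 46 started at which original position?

Work backwards from position 46, undoing one out-shuffle at a time:
46 ← 23 ← 41 ← 50 ← 25 ← 42 ← 21
So the chip now at position 46 started at position 21.

21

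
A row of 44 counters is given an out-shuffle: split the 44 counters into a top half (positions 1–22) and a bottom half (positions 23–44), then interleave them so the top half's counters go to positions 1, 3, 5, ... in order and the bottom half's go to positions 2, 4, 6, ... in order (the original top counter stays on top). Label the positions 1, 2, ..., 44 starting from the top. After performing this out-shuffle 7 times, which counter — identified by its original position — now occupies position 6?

39

Work backwards from position 6, undoing one out-shuffle at a time:
6 ← 25 ← 13 ← 7 ← 4 ← 24 ← 34 ← 39
So the counter now at position 6 started at position 39.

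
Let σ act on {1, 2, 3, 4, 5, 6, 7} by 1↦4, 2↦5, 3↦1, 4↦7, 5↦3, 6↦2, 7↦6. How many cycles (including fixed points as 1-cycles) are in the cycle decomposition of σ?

1

Cycle decomposition: (1 4 7 6 2 5 3).
1 cycle.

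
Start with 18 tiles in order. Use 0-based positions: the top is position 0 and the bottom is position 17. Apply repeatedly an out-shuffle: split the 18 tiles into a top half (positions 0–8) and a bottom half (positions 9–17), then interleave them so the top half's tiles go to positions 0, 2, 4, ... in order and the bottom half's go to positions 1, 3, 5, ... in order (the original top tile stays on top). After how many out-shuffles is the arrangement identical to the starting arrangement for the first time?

8

The out-shuffle permutes the 18 positions with cycle lengths [1, 1, 8, 8].
Every tile is home exactly when every cycle has completed a whole number of laps, i.e. after lcm(1, 8) = 8 out-shuffles.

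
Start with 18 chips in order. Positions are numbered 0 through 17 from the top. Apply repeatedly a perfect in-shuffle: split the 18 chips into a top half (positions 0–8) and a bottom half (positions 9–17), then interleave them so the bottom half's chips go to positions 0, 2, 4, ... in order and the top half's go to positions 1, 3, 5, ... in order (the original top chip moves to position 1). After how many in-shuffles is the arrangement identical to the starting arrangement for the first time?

18

The in-shuffle permutes the 18 positions with cycle lengths [18].
Every chip is home exactly when every cycle has completed a whole number of laps, i.e. after lcm(18) = 18 in-shuffles.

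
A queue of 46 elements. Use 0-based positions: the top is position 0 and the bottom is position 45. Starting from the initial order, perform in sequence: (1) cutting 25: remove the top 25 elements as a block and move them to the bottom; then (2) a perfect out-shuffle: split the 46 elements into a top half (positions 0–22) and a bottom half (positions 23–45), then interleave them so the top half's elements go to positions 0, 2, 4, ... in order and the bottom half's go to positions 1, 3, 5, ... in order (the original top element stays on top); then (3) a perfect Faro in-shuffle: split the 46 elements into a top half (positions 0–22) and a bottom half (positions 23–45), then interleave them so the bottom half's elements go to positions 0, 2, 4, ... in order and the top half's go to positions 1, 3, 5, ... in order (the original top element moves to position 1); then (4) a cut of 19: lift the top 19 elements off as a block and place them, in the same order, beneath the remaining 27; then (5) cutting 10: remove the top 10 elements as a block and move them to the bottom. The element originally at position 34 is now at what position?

8

Track the element from position 34 forward through each operation:
  after op 1 (cut 25): 34 → 9
  after op 2 (out-shuffle): 9 → 18
  after op 3 (in-shuffle): 18 → 37
  after op 4 (cut 19): 37 → 18
  after op 5 (cut 10): 18 → 8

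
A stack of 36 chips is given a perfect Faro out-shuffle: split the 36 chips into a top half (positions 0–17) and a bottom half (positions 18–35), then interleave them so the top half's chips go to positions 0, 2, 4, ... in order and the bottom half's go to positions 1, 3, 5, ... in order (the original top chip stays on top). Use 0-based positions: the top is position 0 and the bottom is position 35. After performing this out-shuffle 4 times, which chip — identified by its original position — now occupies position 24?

Work backwards from position 24, undoing one out-shuffle at a time:
24 ← 12 ← 6 ← 3 ← 19
So the chip now at position 24 started at position 19.

19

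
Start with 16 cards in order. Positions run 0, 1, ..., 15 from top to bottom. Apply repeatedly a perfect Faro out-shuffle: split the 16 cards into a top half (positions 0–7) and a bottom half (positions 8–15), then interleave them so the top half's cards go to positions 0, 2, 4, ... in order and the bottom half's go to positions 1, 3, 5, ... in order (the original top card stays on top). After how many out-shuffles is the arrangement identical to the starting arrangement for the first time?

The out-shuffle permutes the 16 positions with cycle lengths [1, 1, 2, 4, 4, 4].
Every card is home exactly when every cycle has completed a whole number of laps, i.e. after lcm(1, 2, 4) = 4 out-shuffles.

4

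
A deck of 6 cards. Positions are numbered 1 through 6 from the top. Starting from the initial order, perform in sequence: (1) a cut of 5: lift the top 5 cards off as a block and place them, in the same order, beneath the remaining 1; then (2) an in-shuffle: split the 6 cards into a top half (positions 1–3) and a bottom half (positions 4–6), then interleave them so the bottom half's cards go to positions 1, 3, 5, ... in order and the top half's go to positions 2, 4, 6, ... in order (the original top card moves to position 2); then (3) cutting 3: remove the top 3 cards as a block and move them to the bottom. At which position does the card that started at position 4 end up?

Track the card from position 4 forward through each operation:
  after op 1 (cut 5): 4 → 5
  after op 2 (in-shuffle): 5 → 3
  after op 3 (cut 3): 3 → 6

6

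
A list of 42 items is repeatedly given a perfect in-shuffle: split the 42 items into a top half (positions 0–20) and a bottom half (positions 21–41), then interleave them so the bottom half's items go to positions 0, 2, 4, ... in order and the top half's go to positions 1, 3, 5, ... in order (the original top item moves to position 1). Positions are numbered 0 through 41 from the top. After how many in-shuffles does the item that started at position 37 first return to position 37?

14

Follow position 37 under repeated in-shuffles:
37 → 32 → 22 → 2 → 5 → 11 → 23 → 4 → 9 → 19 → 39 → 36 → 30 → 18 → 37
It first returns after 14 in-shuffles.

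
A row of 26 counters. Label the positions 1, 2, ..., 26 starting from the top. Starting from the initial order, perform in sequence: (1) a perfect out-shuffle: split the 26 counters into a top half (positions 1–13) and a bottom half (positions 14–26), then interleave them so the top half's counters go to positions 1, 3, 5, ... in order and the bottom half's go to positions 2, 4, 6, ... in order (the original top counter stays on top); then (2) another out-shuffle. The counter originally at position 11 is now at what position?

Track the counter from position 11 forward through each operation:
  after op 1 (out-shuffle): 11 → 21
  after op 2 (out-shuffle): 21 → 16

16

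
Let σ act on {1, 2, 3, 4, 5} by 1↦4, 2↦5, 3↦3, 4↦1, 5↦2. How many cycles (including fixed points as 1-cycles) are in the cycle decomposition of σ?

3

Cycle decomposition: (1 4) (2 5) (3).
3 cycles.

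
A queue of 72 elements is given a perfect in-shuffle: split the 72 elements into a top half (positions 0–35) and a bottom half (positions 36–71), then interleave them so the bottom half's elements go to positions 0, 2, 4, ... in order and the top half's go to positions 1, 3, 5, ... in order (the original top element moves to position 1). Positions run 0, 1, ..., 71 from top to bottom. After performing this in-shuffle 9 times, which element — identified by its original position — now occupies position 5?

5

Work backwards from position 5, undoing one in-shuffle at a time:
5 ← 2 ← 37 ← 18 ← 45 ← 22 ← 47 ← 23 ← 11 ← 5
So the element now at position 5 started at position 5.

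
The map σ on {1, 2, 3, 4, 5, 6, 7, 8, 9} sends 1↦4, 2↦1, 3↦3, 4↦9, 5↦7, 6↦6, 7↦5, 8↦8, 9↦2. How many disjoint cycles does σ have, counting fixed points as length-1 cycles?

Cycle decomposition: (1 4 9 2) (3) (5 7) (6) (8).
5 cycles.

5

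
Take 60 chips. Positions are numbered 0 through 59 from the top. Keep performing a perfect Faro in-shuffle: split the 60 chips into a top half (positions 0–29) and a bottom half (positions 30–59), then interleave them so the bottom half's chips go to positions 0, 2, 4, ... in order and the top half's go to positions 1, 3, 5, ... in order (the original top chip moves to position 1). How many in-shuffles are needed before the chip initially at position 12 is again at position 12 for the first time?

Follow position 12 under repeated in-shuffles:
12 → 25 → 51 → 42 → 24 → 49 → 38 → 16 → ... → 12 (length 60)
It first returns after 60 in-shuffles.

60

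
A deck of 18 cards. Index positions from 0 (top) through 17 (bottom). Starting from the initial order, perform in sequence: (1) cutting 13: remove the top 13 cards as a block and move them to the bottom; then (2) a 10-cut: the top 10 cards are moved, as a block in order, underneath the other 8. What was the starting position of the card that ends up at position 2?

Undo the operations in reverse order, starting from position 2:
  undo op 2 (cut 10): 2 ← 12
  undo op 1 (cut 13): 12 ← 7
So the card at position 2 came from original position 7.

7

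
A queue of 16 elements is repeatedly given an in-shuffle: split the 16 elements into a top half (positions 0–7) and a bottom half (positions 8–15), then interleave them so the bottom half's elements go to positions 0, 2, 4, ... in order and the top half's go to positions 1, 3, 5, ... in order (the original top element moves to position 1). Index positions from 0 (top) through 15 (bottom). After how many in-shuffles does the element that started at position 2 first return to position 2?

Follow position 2 under repeated in-shuffles:
2 → 5 → 11 → 6 → 13 → 10 → 4 → 9 → 2
It first returns after 8 in-shuffles.

8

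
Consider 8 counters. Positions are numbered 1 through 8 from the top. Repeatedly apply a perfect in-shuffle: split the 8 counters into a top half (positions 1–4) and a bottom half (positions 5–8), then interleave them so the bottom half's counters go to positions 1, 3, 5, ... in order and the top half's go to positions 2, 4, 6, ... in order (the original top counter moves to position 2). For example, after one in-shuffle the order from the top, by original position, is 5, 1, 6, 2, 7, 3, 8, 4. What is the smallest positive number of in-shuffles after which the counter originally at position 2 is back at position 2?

Follow position 2 under repeated in-shuffles:
2 → 4 → 8 → 7 → 5 → 1 → 2
It first returns after 6 in-shuffles.

6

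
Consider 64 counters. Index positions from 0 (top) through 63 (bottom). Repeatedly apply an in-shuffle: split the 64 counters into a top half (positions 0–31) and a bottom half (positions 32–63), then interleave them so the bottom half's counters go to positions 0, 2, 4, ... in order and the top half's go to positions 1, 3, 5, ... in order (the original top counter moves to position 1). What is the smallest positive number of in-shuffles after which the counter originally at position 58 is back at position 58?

12

Follow position 58 under repeated in-shuffles:
58 → 52 → 40 → 16 → 33 → 2 → 5 → 11 → 23 → 47 → 30 → 61 → 58
It first returns after 12 in-shuffles.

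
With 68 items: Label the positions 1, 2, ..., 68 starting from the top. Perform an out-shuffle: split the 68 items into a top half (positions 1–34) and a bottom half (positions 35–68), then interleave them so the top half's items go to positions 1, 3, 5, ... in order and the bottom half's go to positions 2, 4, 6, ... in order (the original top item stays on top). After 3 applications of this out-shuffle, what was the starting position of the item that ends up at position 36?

64

Work backwards from position 36, undoing one out-shuffle at a time:
36 ← 52 ← 60 ← 64
So the item now at position 36 started at position 64.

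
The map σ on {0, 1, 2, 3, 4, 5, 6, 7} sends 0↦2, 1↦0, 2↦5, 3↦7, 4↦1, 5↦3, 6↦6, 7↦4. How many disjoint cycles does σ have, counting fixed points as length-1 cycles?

2

Cycle decomposition: (0 2 5 3 7 4 1) (6).
2 cycles.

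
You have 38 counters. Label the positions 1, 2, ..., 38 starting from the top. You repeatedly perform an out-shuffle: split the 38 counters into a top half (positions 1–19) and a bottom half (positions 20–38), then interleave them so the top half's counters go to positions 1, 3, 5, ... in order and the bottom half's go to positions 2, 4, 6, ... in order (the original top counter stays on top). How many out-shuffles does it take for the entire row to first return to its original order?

The out-shuffle permutes the 38 positions with cycle lengths [1, 1, 36].
Every counter is home exactly when every cycle has completed a whole number of laps, i.e. after lcm(1, 36) = 36 out-shuffles.

36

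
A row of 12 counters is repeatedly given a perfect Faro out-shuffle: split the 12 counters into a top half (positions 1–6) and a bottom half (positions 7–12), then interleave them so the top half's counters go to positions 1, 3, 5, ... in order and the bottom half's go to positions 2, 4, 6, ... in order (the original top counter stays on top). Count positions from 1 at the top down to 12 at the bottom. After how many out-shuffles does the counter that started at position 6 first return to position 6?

10

Follow position 6 under repeated out-shuffles:
6 → 11 → 10 → 8 → 4 → 7 → 2 → 3 → 5 → 9 → 6
It first returns after 10 out-shuffles.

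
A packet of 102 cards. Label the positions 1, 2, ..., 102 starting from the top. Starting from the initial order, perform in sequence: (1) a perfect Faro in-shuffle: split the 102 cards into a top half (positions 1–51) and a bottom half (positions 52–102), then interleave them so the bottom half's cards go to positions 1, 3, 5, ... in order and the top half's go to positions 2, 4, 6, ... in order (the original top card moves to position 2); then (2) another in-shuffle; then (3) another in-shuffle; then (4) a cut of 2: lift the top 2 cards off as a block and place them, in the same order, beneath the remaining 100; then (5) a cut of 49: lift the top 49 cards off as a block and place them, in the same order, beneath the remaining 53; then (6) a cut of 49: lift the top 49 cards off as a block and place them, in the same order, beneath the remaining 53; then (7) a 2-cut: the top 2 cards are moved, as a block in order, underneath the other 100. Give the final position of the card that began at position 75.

Track the card from position 75 forward through each operation:
  after op 1 (in-shuffle): 75 → 47
  after op 2 (in-shuffle): 47 → 94
  after op 3 (in-shuffle): 94 → 85
  after op 4 (cut 2): 85 → 83
  after op 5 (cut 49): 83 → 34
  after op 6 (cut 49): 34 → 87
  after op 7 (cut 2): 87 → 85

85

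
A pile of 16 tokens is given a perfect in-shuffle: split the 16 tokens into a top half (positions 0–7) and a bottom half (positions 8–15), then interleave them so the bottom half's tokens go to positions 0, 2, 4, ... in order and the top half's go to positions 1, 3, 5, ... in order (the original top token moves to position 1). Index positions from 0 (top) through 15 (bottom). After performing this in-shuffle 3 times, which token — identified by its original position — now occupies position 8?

15

Work backwards from position 8, undoing one in-shuffle at a time:
8 ← 12 ← 14 ← 15
So the token now at position 8 started at position 15.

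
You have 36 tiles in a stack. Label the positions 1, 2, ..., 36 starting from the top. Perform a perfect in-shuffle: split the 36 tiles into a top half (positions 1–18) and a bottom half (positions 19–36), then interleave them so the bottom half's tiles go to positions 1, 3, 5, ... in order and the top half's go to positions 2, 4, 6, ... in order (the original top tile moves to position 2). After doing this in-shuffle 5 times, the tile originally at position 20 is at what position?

11

Track the tile's position through each in-shuffle:
20 → 3 → 6 → 12 → 24 → 11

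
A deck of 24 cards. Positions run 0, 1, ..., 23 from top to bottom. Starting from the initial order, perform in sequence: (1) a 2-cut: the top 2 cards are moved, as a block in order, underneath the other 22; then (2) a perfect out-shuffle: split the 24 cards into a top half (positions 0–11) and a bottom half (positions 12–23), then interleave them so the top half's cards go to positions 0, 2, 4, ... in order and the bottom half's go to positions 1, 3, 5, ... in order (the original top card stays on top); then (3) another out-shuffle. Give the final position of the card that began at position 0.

19

Track the card from position 0 forward through each operation:
  after op 1 (cut 2): 0 → 22
  after op 2 (out-shuffle): 22 → 21
  after op 3 (out-shuffle): 21 → 19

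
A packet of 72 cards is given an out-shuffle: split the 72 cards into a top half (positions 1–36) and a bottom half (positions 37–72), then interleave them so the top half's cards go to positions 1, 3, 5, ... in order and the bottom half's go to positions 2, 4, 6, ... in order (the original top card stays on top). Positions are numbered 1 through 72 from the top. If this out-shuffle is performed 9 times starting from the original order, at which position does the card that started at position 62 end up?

64

Track the card's position through each out-shuffle:
62 → 52 → 32 → 63 → 54 → 36 → 71 → 70 → 68 → 64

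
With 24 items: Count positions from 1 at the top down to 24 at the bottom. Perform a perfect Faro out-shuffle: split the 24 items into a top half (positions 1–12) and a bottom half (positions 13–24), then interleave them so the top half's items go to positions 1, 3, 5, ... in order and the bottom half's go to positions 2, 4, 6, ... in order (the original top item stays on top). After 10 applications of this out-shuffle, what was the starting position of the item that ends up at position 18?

Work backwards from position 18, undoing one out-shuffle at a time:
18 ← 21 ← 11 ← 6 ← 15 ← 8 ← 16 ← 20 ← 22 ← 23 ← 12
So the item now at position 18 started at position 12.

12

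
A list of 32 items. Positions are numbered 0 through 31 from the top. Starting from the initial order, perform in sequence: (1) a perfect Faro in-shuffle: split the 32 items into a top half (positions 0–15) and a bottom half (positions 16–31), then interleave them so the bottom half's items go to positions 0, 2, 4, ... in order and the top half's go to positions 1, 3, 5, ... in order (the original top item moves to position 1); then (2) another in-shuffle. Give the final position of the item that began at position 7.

31

Track the item from position 7 forward through each operation:
  after op 1 (in-shuffle): 7 → 15
  after op 2 (in-shuffle): 15 → 31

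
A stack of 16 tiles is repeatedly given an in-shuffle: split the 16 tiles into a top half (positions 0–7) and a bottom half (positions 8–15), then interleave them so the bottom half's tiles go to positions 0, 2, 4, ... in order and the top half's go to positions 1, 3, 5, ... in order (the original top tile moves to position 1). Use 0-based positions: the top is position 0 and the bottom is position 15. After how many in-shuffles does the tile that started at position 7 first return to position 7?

Follow position 7 under repeated in-shuffles:
7 → 15 → 14 → 12 → 8 → 0 → 1 → 3 → 7
It first returns after 8 in-shuffles.

8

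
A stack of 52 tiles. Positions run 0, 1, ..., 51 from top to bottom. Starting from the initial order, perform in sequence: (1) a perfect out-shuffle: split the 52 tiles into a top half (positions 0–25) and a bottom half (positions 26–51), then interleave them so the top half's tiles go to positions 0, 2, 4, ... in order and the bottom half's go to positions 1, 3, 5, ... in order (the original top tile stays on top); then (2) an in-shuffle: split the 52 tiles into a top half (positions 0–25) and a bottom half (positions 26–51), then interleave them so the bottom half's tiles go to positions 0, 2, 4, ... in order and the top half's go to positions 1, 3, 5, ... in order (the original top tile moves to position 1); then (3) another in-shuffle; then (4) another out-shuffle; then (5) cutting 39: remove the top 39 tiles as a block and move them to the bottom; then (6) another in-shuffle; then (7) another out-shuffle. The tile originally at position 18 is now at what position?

Track the tile from position 18 forward through each operation:
  after op 1 (out-shuffle): 18 → 36
  after op 2 (in-shuffle): 36 → 20
  after op 3 (in-shuffle): 20 → 41
  after op 4 (out-shuffle): 41 → 31
  after op 5 (cut 39): 31 → 44
  after op 6 (in-shuffle): 44 → 36
  after op 7 (out-shuffle): 36 → 21

21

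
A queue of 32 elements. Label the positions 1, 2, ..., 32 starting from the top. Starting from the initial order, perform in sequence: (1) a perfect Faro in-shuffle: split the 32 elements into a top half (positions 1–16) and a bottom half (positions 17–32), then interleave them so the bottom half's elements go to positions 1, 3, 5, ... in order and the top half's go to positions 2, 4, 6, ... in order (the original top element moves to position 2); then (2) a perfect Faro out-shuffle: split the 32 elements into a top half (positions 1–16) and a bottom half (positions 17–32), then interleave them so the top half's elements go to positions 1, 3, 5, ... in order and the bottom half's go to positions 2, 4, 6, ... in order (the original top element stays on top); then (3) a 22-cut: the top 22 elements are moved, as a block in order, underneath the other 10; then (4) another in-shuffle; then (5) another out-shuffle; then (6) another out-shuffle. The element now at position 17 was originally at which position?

Undo the operations in reverse order, starting from position 17:
  undo op 6 (out-shuffle, from top half): 17 ← 9
  undo op 5 (out-shuffle, from top half): 9 ← 5
  undo op 4 (in-shuffle, from bottom half): 5 ← 19
  undo op 3 (cut 22): 19 ← 9
  undo op 2 (out-shuffle, from top half): 9 ← 5
  undo op 1 (in-shuffle, from bottom half): 5 ← 19
So the element at position 17 came from original position 19.

19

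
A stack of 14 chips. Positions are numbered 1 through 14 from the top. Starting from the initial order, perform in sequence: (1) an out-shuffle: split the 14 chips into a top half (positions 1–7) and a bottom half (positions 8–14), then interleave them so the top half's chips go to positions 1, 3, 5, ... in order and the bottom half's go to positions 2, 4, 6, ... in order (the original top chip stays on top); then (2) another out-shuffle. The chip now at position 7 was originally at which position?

Undo the operations in reverse order, starting from position 7:
  undo op 2 (out-shuffle, from top half): 7 ← 4
  undo op 1 (out-shuffle, from bottom half): 4 ← 9
So the chip at position 7 came from original position 9.

9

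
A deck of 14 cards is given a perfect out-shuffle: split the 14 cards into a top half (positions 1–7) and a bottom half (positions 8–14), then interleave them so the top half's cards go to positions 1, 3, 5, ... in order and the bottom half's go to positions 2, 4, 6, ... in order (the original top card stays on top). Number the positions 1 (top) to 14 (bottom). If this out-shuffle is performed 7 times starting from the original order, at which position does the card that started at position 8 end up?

13

Track the card's position through each out-shuffle:
8 → 2 → 3 → 5 → 9 → 4 → 7 → 13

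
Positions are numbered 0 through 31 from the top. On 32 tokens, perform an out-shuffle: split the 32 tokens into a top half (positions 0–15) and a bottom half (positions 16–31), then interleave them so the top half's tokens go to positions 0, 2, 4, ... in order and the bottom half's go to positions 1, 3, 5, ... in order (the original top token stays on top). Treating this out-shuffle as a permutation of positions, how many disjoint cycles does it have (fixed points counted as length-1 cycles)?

8

Trace each unvisited position around until it returns:
(0) (1 2 4 8 16) (3 6 12 24 17) (5 10 20 9 18) (7 14 28 25 19) (11 22 13 26 21) (15 30 29 27 23) (31)
8 cycles in total.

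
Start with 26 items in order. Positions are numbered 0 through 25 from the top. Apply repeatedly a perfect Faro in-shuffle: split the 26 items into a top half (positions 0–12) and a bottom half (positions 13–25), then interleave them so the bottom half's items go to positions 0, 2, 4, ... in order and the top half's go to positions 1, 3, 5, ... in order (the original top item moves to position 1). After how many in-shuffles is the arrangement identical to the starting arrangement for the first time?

18

The in-shuffle permutes the 26 positions with cycle lengths [2, 6, 18].
Every item is home exactly when every cycle has completed a whole number of laps, i.e. after lcm(2, 6, 18) = 18 in-shuffles.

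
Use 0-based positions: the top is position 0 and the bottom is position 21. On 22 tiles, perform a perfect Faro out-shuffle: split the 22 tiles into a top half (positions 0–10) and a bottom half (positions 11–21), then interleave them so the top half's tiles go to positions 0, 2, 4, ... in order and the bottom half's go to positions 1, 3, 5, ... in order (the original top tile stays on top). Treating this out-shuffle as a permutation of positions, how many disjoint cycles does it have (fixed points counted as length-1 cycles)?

Trace each unvisited position around until it returns:
(0) (1 2 4 8 16 11) (3 6 12) (5 10 20 19 17 13) (7 14) (9 18 15) (21)
7 cycles in total.

7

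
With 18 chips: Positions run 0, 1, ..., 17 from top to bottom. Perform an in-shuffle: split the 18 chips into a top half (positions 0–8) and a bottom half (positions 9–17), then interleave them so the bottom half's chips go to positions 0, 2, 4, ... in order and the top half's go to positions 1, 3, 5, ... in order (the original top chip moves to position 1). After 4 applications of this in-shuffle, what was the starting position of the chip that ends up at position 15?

0

Work backwards from position 15, undoing one in-shuffle at a time:
15 ← 7 ← 3 ← 1 ← 0
So the chip now at position 15 started at position 0.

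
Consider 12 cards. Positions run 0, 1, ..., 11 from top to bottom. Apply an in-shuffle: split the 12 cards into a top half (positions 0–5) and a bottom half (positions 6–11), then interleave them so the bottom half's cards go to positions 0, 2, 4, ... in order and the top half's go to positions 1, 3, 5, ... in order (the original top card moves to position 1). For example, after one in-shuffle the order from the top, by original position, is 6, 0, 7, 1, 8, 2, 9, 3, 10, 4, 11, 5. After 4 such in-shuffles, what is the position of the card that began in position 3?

Track the card's position through each in-shuffle:
3 → 7 → 2 → 5 → 11

11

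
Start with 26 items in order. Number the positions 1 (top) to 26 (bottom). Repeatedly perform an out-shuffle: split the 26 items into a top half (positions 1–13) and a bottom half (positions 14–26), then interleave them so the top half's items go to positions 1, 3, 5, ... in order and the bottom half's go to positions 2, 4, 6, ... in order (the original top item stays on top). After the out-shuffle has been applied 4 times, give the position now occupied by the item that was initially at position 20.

5

Track the item's position through each out-shuffle:
20 → 14 → 2 → 3 → 5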